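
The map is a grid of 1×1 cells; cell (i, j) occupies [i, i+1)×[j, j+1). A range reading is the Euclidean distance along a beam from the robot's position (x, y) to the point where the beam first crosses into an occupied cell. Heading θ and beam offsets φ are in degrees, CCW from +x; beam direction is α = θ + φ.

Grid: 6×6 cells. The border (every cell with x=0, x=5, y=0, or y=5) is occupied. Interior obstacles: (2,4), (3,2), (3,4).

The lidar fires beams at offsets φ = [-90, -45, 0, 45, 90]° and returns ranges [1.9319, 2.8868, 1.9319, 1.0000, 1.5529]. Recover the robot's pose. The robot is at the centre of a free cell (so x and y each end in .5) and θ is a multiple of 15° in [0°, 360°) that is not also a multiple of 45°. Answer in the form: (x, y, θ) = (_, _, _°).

(x, y, θ) = (1.5, 3.5, 345°)

Candidates: 13 free-cell centres × 16 headings = 208 poses. Raycast each; keep the one whose scan matches to 4 dp.
  (3.5, 3.5, 240°): beam 1 = 1.0000 ≠ 1.9319 ✗
  (4.5, 3.5, 15°): beam 2 = 0.5774 ≠ 2.8868 ✗
  (3.5, 1.5, 330°): beam 1 = 0.5774 ≠ 1.9319 ✗
  …
  (1.5, 3.5, 345°): r_1=1.9319, r_2=2.8868, r_3=1.9319, r_4=1.0000, r_5=1.5529 — all match ✓
Only this pose fits every beam.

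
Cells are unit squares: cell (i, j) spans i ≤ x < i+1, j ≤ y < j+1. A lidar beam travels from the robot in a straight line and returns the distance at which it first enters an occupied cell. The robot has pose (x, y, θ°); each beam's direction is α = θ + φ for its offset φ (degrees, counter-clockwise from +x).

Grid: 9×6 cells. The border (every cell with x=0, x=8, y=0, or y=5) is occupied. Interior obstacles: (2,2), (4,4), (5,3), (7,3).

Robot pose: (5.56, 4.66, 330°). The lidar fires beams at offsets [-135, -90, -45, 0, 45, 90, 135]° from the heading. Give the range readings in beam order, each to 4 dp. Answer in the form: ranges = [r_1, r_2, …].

ranges = [0.5798, 0.7621, 0.6833, 1.6628, 1.3137, 0.3926, 0.3520]

beam 1: φ=-135°, α=195°
  cosα=-0.9659 sinα=-0.2588 | (5,4) | tMaxX 0.5798 tMaxY 2.5500 | tΔX 1.0353 tΔY 3.8637
    t=0.5798 [x] (4,4) — stop
  → r_1 = 0.5798
beam 2: φ=-90°, α=240°
  cosα=-0.5000 sinα=-0.8660 | (5,4) | tMaxX 1.1200 tMaxY 0.7621 | tΔX 2.0000 tΔY 1.1547
    t=0.7621 [y] (5,3) — stop
  → r_2 = 0.7621
beam 3: φ=-45°, α=285°
  cosα=0.2588 sinα=-0.9659 | (5,4) | tMaxX 1.7000 tMaxY 0.6833 | tΔX 3.8637 tΔY 1.0353
    t=0.6833 [y] (5,3) — stop
  → r_3 = 0.6833
beam 4: φ=0°, α=330°
  cosα=0.8660 sinα=-0.5000 | (5,4) | tMaxX 0.5081 tMaxY 1.3200 | tΔX 1.1547 tΔY 2.0000
    t=0.5081 [x] (6,4)
    t=1.3200 [y] (6,3)
    t=1.6628 [x] (7,3) — stop
  → r_4 = 1.6628
beam 5: φ=45°, α=15°
  cosα=0.9659 sinα=0.2588 | (5,4) | tMaxX 0.4555 tMaxY 1.3137 | tΔX 1.0353 tΔY 3.8637
    t=0.4555 [x] (6,4)
    t=1.3137 [y] (6,5) — stop
  → r_5 = 1.3137
beam 6: φ=90°, α=60°
  cosα=0.5000 sinα=0.8660 | (5,4) | tMaxX 0.8800 tMaxY 0.3926 | tΔX 2.0000 tΔY 1.1547
    t=0.3926 [y] (5,5) — stop
  → r_6 = 0.3926
beam 7: φ=135°, α=105°
  cosα=-0.2588 sinα=0.9659 | (5,4) | tMaxX 2.1637 tMaxY 0.3520 | tΔX 3.8637 tΔY 1.0353
    t=0.3520 [y] (5,5) — stop
  → r_7 = 0.3520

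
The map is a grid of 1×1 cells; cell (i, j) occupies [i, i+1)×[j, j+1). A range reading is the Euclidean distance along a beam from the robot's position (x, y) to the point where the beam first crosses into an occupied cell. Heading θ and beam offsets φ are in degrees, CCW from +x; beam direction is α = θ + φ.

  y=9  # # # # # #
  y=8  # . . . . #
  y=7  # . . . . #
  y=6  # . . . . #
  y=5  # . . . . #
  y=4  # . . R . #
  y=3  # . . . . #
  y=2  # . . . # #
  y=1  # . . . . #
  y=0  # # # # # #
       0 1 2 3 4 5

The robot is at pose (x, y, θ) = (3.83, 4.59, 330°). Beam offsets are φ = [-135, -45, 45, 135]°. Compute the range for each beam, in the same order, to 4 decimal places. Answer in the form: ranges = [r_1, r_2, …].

ranges = [2.9298, 1.6461, 1.2113, 4.5656]

beam 1: φ=-135°, α=195°
  direction (-0.9659, -0.2588); cell (3,4); t to first gridline: x 0.8593, y 2.2796 (then +1.0353 / +3.8637)
    (2,4) via x @ 0.8593
    (1,4) via x @ 1.8946
    (1,3) via y @ 2.2796
    (0,3) via x @ 2.9298  # hit
  → r_1 = 2.9298
beam 2: φ=-45°, α=285°
  direction (0.2588, -0.9659); cell (3,4); t to first gridline: x 0.6568, y 0.6108 (then +3.8637 / +1.0353)
    (3,3) via y @ 0.6108
    (4,3) via x @ 0.6568
    (4,2) via y @ 1.6461  # hit
  → r_2 = 1.6461
beam 3: φ=45°, α=15°
  direction (0.9659, 0.2588); cell (3,4); t to first gridline: x 0.1760, y 1.5841 (then +1.0353 / +3.8637)
    (4,4) via x @ 0.1760
    (5,4) via x @ 1.2113  # hit
  → r_3 = 1.2113
beam 4: φ=135°, α=105°
  direction (-0.2588, 0.9659); cell (3,4); t to first gridline: x 3.2069, y 0.4245 (then +3.8637 / +1.0353)
    (3,5) via y @ 0.4245
    (3,6) via y @ 1.4597
    (3,7) via y @ 2.4950
    (2,7) via x @ 3.2069
    (2,8) via y @ 3.5303
    (2,9) via y @ 4.5656  # hit
  → r_4 = 4.5656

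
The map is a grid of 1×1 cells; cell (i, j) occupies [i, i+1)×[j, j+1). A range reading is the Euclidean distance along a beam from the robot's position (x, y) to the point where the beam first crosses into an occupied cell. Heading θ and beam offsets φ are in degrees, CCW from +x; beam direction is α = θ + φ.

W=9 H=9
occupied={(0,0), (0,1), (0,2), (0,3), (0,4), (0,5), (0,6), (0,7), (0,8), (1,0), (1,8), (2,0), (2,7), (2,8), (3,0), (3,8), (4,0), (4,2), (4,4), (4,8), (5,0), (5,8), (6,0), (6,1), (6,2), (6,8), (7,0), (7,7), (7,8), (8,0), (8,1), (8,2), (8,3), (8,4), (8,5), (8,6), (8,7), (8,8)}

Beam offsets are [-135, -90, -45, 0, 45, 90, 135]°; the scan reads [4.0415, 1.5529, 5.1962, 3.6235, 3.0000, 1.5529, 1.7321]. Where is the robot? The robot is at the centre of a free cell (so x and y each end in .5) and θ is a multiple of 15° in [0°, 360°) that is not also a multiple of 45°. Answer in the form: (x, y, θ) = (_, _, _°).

Candidates: 43 free-cell centres × 16 headings = 688 poses. Raycast each; keep the one whose scan matches to 4 dp.
  (7.5, 4.5, 60°): beam 1 = 1.9319 ≠ 4.0415 ✗
  (3.5, 2.5, 285°): beam 1 = 2.8868 ≠ 4.0415 ✗
  (2.5, 2.5, 75°): beam 1 = 1.7321 ≠ 4.0415 ✗
  (1.5, 4.5, 15°): beam 1 = 1.0000 ≠ 4.0415 ✗
  …
  (2.5, 4.5, 75°): r_1=4.0415, r_2=1.5529, r_3=5.1962, r_4=3.6235, r_5=3.0000, r_6=1.5529, r_7=1.7321 — all match ✓
No second candidate reproduces the full scan.

(x, y, θ) = (2.5, 4.5, 75°)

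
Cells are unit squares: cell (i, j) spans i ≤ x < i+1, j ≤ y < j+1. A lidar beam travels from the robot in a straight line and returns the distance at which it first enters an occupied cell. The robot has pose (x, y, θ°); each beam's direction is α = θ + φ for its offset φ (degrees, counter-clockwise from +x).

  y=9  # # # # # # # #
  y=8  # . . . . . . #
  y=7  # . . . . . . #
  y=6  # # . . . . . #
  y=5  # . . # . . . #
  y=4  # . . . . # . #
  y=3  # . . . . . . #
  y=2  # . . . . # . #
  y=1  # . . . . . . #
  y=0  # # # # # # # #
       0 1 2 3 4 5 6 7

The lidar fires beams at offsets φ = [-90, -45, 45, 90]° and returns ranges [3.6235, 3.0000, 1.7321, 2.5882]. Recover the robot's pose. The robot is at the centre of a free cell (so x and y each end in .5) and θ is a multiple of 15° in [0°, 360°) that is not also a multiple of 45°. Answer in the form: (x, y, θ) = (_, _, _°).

Candidates: 44 free-cell centres × 16 headings = 704 poses. Raycast each; keep the one whose scan matches to 4 dp.
  (6.5, 6.5, 285°): beam 1 = 2.5882 ≠ 3.6235 ✗
  (6.5, 3.5, 255°): beam 1 = 5.6940 ≠ 3.6235 ✗
  (4.5, 4.5, 300°): beam 1 = 4.0415 ≠ 3.6235 ✗
  (2.5, 5.5, 210°): beam 1 = 1.0000 ≠ 3.6235 ✗
  …
  (3.5, 7.5, 75°): r_1=3.6235, r_2=3.0000, r_3=1.7321, r_4=2.5882 — all match ✓
Only this pose fits every beam.

(x, y, θ) = (3.5, 7.5, 75°)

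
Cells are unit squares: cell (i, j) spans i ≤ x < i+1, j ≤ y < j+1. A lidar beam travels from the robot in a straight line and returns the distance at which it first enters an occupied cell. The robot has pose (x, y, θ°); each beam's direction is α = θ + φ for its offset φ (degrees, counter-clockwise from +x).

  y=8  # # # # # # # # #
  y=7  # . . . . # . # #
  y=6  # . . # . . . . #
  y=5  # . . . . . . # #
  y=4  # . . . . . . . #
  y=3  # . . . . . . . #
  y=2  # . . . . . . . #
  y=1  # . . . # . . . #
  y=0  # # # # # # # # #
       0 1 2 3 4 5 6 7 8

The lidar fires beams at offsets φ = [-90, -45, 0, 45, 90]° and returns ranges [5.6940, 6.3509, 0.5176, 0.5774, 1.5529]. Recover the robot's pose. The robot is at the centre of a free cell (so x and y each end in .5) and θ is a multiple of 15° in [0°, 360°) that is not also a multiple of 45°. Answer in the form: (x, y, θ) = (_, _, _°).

The pose lattice has 44·16 = 704 candidates. Test each by forward raycasting.
  (3.5, 1.5, 195°): beam 1 = 6.7293 ≠ 5.6940 ✗
  (6.5, 3.5, 75°): beam 1 = 1.5529 ≠ 5.6940 ✗
  (3.5, 3.5, 255°): beam 1 = 2.5882 ≠ 5.6940 ✗
  (5.5, 4.5, 240°): beam 1 = 5.1962 ≠ 5.6940 ✗
  (3.5, 7.5, 150°): beam 1 = 0.5774 ≠ 5.6940 ✗
  …
  (2.5, 6.5, 345°): r_1=5.6940, r_2=6.3509, r_3=0.5176, r_4=0.5774, r_5=1.5529 — all match ✓
No second candidate reproduces the full scan.

(x, y, θ) = (2.5, 6.5, 345°)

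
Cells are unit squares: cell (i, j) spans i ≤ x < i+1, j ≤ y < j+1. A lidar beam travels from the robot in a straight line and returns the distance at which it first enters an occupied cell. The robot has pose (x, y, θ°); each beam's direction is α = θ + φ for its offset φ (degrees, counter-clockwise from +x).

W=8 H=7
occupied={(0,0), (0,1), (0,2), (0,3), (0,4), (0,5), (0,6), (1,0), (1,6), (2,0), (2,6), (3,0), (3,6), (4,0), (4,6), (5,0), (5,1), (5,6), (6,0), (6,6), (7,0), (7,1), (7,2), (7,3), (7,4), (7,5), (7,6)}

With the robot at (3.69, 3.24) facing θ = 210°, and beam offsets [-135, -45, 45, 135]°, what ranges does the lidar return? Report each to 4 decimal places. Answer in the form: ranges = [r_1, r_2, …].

beam 1: φ=-135°, α=75°
  dir = (cos 75°, sin 75°) = (0.2588, 0.9659); from cell (3,3)
  next x-line at t=1.1977, next y-line at t=0.7868; Δt_x=3.8637, Δt_y=1.0353
    y: enter (3,4) at t=0.7868
    x: enter (4,4) at t=1.1977
    y: enter (4,5) at t=1.8221
    y: enter (4,6) at t=2.8574 ← occupied
  → r_1 = 2.8574
beam 2: φ=-45°, α=165°
  dir = (cos 165°, sin 165°) = (-0.9659, 0.2588); from cell (3,3)
  next x-line at t=0.7143, next y-line at t=2.9364; Δt_x=1.0353, Δt_y=3.8637
    x: enter (2,3) at t=0.7143
    x: enter (1,3) at t=1.7496
    x: enter (0,3) at t=2.7849 ← occupied
  → r_2 = 2.7849
beam 3: φ=45°, α=255°
  dir = (cos 255°, sin 255°) = (-0.2588, -0.9659); from cell (3,3)
  next x-line at t=2.6660, next y-line at t=0.2485; Δt_x=3.8637, Δt_y=1.0353
    y: enter (3,2) at t=0.2485
    y: enter (3,1) at t=1.2837
    y: enter (3,0) at t=2.3190 ← occupied
  → r_3 = 2.3190
beam 4: φ=135°, α=345°
  dir = (cos 345°, sin 345°) = (0.9659, -0.2588); from cell (3,3)
  next x-line at t=0.3209, next y-line at t=0.9273; Δt_x=1.0353, Δt_y=3.8637
    x: enter (4,3) at t=0.3209
    y: enter (4,2) at t=0.9273
    x: enter (5,2) at t=1.3562
    x: enter (6,2) at t=2.3915
    x: enter (7,2) at t=3.4268 ← occupied
  → r_4 = 3.4268

ranges = [2.8574, 2.7849, 2.3190, 3.4268]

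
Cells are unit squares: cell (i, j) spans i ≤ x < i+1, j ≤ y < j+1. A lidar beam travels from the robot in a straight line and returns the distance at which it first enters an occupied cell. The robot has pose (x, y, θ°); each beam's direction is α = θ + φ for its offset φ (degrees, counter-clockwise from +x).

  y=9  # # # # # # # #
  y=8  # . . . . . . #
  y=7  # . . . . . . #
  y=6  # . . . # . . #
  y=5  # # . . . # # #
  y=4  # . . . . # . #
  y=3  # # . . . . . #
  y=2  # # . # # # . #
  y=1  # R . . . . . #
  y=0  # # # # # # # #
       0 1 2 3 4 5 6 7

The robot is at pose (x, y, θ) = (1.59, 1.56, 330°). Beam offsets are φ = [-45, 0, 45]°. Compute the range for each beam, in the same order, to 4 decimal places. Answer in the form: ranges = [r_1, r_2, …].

beam 1: φ=-45°, α=285°
  cosα=0.2588 sinα=-0.9659 | (1,1) | tMaxX 1.5841 tMaxY 0.5798 | tΔX 3.8637 tΔY 1.0353
    t=0.5798 [y] (1,0) — stop
  → r_1 = 0.5798
beam 2: φ=0°, α=330°
  cosα=0.8660 sinα=-0.5000 | (1,1) | tMaxX 0.4734 tMaxY 1.1200 | tΔX 1.1547 tΔY 2.0000
    t=0.4734 [x] (2,1)
    t=1.1200 [y] (2,0) — stop
  → r_2 = 1.1200
beam 3: φ=45°, α=15°
  cosα=0.9659 sinα=0.2588 | (1,1) | tMaxX 0.4245 tMaxY 1.7000 | tΔX 1.0353 tΔY 3.8637
    t=0.4245 [x] (2,1)
    t=1.4597 [x] (3,1)
    t=1.7000 [y] (3,2) — stop
  → r_3 = 1.7000

ranges = [0.5798, 1.1200, 1.7000]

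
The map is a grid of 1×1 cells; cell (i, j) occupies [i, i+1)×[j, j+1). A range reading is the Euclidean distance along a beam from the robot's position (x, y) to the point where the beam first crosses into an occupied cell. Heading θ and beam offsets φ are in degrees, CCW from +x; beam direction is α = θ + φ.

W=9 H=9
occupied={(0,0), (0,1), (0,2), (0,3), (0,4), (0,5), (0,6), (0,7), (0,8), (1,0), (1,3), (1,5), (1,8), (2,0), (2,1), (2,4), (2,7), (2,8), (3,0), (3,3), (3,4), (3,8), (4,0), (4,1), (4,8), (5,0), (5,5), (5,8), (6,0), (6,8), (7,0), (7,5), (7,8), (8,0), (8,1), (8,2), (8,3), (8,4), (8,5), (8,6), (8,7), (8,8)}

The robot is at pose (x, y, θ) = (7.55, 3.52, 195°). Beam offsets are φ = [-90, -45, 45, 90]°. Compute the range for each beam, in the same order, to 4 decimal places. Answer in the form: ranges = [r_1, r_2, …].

ranges = [1.5322, 7.5633, 2.9098, 1.7387]

beam 1: φ=-90°, α=105°
  d=(-0.2588,0.9659)  start (7,3)  tX=2.1250 tY=0.4969  stride 1/|dx|=3.8637 1/|dy|=1.0353
    cross y-line → (7,4), t=0.4969
    cross y-line → (7,5), t=1.5322 (wall)
  → r_1 = 1.5322
beam 2: φ=-45°, α=150°
  d=(-0.8660,0.5000)  start (7,3)  tX=0.6351 tY=0.9600  stride 1/|dx|=1.1547 1/|dy|=2.0000
    cross x-line → (6,3), t=0.6351
    cross y-line → (6,4), t=0.9600
    cross x-line → (5,4), t=1.7898
    cross x-line → (4,4), t=2.9445
    cross y-line → (4,5), t=2.9600
    cross x-line → (3,5), t=4.0992
    cross y-line → (3,6), t=4.9600
    cross x-line → (2,6), t=5.2539
    cross x-line → (1,6), t=6.4086
    cross y-line → (1,7), t=6.9600
    cross x-line → (0,7), t=7.5633 (wall)
  → r_2 = 7.5633
beam 3: φ=45°, α=240°
  d=(-0.5000,-0.8660)  start (7,3)  tX=1.1000 tY=0.6004  stride 1/|dx|=2.0000 1/|dy|=1.1547
    cross y-line → (7,2), t=0.6004
    cross x-line → (6,2), t=1.1000
    cross y-line → (6,1), t=1.7551
    cross y-line → (6,0), t=2.9098 (wall)
  → r_3 = 2.9098
beam 4: φ=90°, α=285°
  d=(0.2588,-0.9659)  start (7,3)  tX=1.7387 tY=0.5383  stride 1/|dx|=3.8637 1/|dy|=1.0353
    cross y-line → (7,2), t=0.5383
    cross y-line → (7,1), t=1.5736
    cross x-line → (8,1), t=1.7387 (wall)
  → r_4 = 1.7387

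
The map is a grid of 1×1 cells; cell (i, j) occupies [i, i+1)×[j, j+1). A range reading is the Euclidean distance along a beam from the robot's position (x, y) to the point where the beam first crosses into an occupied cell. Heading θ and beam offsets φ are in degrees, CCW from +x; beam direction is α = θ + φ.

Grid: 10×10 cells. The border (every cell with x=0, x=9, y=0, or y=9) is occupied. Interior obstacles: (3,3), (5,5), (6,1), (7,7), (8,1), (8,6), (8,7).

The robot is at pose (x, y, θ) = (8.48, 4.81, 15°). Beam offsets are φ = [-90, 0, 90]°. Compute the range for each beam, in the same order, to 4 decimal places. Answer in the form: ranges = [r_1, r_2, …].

ranges = [2.0091, 0.5383, 1.2320]

beam 1: φ=-90°, α=285°
  cosα=0.2588 sinα=-0.9659 | (8,4) | tMaxX 2.0091 tMaxY 0.8386 | tΔX 3.8637 tΔY 1.0353
    t=0.8386 [y] (8,3)
    t=1.8738 [y] (8,2)
    t=2.0091 [x] (9,2) — stop
  → r_1 = 2.0091
beam 2: φ=0°, α=15°
  cosα=0.9659 sinα=0.2588 | (8,4) | tMaxX 0.5383 tMaxY 0.7341 | tΔX 1.0353 tΔY 3.8637
    t=0.5383 [x] (9,4) — stop
  → r_2 = 0.5383
beam 3: φ=90°, α=105°
  cosα=-0.2588 sinα=0.9659 | (8,4) | tMaxX 1.8546 tMaxY 0.1967 | tΔX 3.8637 tΔY 1.0353
    t=0.1967 [y] (8,5)
    t=1.2320 [y] (8,6) — stop
  → r_3 = 1.2320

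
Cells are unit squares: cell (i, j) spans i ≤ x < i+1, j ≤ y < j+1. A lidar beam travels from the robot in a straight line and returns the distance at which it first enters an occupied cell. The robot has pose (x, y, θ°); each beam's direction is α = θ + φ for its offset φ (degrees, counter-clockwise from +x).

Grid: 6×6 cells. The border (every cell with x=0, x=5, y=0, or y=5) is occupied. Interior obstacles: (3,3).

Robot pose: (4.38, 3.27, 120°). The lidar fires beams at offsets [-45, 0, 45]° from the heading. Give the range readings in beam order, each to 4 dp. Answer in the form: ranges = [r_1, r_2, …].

ranges = [1.7910, 0.7600, 0.3934]

beam 1: φ=-45°, α=75°
  cosα=0.2588 sinα=0.9659 | (4,3) | tMaxX 2.3955 tMaxY 0.7558 | tΔX 3.8637 tΔY 1.0353
    t=0.7558 [y] (4,4)
    t=1.7910 [y] (4,5) — stop
  → r_1 = 1.7910
beam 2: φ=0°, α=120°
  cosα=-0.5000 sinα=0.8660 | (4,3) | tMaxX 0.7600 tMaxY 0.8429 | tΔX 2.0000 tΔY 1.1547
    t=0.7600 [x] (3,3) — stop
  → r_2 = 0.7600
beam 3: φ=45°, α=165°
  cosα=-0.9659 sinα=0.2588 | (4,3) | tMaxX 0.3934 tMaxY 2.8205 | tΔX 1.0353 tΔY 3.8637
    t=0.3934 [x] (3,3) — stop
  → r_3 = 0.3934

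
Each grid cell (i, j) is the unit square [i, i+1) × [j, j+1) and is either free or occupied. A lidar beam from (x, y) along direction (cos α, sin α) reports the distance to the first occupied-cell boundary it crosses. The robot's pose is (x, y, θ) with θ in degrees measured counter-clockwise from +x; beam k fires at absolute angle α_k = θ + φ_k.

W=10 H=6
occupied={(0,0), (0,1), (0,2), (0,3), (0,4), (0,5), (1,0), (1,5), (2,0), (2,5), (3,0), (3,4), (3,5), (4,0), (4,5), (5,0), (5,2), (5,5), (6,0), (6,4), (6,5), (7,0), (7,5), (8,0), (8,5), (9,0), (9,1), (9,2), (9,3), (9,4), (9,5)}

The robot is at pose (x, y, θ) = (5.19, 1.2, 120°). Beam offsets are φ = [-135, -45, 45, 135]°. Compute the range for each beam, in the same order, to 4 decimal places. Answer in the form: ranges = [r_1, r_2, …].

beam 1: φ=-135°, α=345°
  cosα=0.9659 sinα=-0.2588 | (5,1) | tMaxX 0.8386 tMaxY 0.7727 | tΔX 1.0353 tΔY 3.8637
    t=0.7727 [y] (5,0) — stop
  → r_1 = 0.7727
beam 2: φ=-45°, α=75°
  cosα=0.2588 sinα=0.9659 | (5,1) | tMaxX 3.1296 tMaxY 0.8282 | tΔX 3.8637 tΔY 1.0353
    t=0.8282 [y] (5,2) — stop
  → r_2 = 0.8282
beam 3: φ=45°, α=165°
  cosα=-0.9659 sinα=0.2588 | (5,1) | tMaxX 0.1967 tMaxY 3.0910 | tΔX 1.0353 tΔY 3.8637
    t=0.1967 [x] (4,1)
    t=1.2320 [x] (3,1)
    t=2.2673 [x] (2,1)
    t=3.0910 [y] (2,2)
    t=3.3025 [x] (1,2)
    t=4.3378 [x] (0,2) — stop
  → r_3 = 4.3378
beam 4: φ=135°, α=255°
  cosα=-0.2588 sinα=-0.9659 | (5,1) | tMaxX 0.7341 tMaxY 0.2071 | tΔX 3.8637 tΔY 1.0353
    t=0.2071 [y] (5,0) — stop
  → r_4 = 0.2071

ranges = [0.7727, 0.8282, 4.3378, 0.2071]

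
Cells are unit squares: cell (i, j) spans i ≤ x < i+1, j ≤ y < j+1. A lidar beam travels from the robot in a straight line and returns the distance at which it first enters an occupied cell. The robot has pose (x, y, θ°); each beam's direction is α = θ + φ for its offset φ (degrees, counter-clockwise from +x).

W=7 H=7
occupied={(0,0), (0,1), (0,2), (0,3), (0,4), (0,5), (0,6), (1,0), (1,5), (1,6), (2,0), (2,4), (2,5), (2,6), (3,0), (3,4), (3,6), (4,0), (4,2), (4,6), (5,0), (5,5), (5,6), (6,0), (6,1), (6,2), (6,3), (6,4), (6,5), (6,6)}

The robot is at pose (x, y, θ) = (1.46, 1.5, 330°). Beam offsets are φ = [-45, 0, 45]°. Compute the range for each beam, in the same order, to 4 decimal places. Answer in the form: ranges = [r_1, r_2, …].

ranges = [0.5176, 1.0000, 2.6296]

beam 1: φ=-45°, α=285°
  direction (0.2588, -0.9659); cell (1,1); t to first gridline: x 2.0864, y 0.5176 (then +3.8637 / +1.0353)
    (1,0) via y @ 0.5176  # hit
  → r_1 = 0.5176
beam 2: φ=0°, α=330°
  direction (0.8660, -0.5000); cell (1,1); t to first gridline: x 0.6235, y 1.0000 (then +1.1547 / +2.0000)
    (2,1) via x @ 0.6235
    (2,0) via y @ 1.0000  # hit
  → r_2 = 1.0000
beam 3: φ=45°, α=15°
  direction (0.9659, 0.2588); cell (1,1); t to first gridline: x 0.5590, y 1.9319 (then +1.0353 / +3.8637)
    (2,1) via x @ 0.5590
    (3,1) via x @ 1.5943
    (3,2) via y @ 1.9319
    (4,2) via x @ 2.6296  # hit
  → r_3 = 2.6296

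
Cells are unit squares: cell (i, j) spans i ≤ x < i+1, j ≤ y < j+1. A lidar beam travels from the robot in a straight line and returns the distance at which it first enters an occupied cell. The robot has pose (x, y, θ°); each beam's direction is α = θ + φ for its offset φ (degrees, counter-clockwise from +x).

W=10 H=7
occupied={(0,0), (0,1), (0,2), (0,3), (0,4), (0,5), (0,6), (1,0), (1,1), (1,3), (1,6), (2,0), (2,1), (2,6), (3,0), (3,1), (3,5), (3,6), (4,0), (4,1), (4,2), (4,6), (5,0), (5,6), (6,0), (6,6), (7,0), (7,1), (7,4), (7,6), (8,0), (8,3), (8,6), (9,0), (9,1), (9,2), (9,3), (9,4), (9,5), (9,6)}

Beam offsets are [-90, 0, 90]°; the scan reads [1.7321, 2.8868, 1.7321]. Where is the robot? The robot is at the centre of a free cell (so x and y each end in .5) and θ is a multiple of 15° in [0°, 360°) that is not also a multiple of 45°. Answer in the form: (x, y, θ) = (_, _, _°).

The pose lattice has 30·16 = 480 candidates. Test each by forward raycasting.
  (1.5, 2.5, 150°): beam 1 = 0.5774 ≠ 1.7321 ✗
  (3.5, 2.5, 15°): beam 1 = 0.5176 ≠ 1.7321 ✗
  (4.5, 5.5, 240°): beam 1 = 0.5774 ≠ 1.7321 ✗
  (5.5, 2.5, 195°): beam 1 = 3.6235 ≠ 1.7321 ✗
  …
  (5.5, 4.5, 330°): r_1=1.7321, r_2=2.8868, r_3=1.7321 — all match ✓
Unique over the lattice → pose = (5.5, 4.5, 330°).

(x, y, θ) = (5.5, 4.5, 330°)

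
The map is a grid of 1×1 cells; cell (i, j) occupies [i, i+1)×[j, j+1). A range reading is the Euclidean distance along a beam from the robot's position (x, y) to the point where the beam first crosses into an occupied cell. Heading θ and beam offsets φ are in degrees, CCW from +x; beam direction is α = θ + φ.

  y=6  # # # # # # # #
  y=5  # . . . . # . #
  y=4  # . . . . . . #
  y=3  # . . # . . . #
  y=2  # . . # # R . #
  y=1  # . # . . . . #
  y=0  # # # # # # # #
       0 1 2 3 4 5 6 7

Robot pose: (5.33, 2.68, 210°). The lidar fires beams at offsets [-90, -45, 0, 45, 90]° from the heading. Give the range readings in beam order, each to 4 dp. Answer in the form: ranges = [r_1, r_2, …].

ranges = [3.8336, 0.3416, 0.3811, 1.7393, 1.9399]

beam 1: φ=-90°, α=120°
  d=(-0.5000,0.8660)  start (5,2)  tX=0.6600 tY=0.3695  stride 1/|dx|=2.0000 1/|dy|=1.1547
    cross y-line → (5,3), t=0.3695
    cross x-line → (4,3), t=0.6600
    cross y-line → (4,4), t=1.5242
    cross x-line → (3,4), t=2.6600
    cross y-line → (3,5), t=2.6789
    cross y-line → (3,6), t=3.8336 (wall)
  → r_1 = 3.8336
beam 2: φ=-45°, α=165°
  d=(-0.9659,0.2588)  start (5,2)  tX=0.3416 tY=1.2364  stride 1/|dx|=1.0353 1/|dy|=3.8637
    cross x-line → (4,2), t=0.3416 (wall)
  → r_2 = 0.3416
beam 3: φ=0°, α=210°
  d=(-0.8660,-0.5000)  start (5,2)  tX=0.3811 tY=1.3600  stride 1/|dx|=1.1547 1/|dy|=2.0000
    cross x-line → (4,2), t=0.3811 (wall)
  → r_3 = 0.3811
beam 4: φ=45°, α=255°
  d=(-0.2588,-0.9659)  start (5,2)  tX=1.2750 tY=0.7040  stride 1/|dx|=3.8637 1/|dy|=1.0353
    cross y-line → (5,1), t=0.7040
    cross x-line → (4,1), t=1.2750
    cross y-line → (4,0), t=1.7393 (wall)
  → r_4 = 1.7393
beam 5: φ=90°, α=300°
  d=(0.5000,-0.8660)  start (5,2)  tX=1.3400 tY=0.7852  stride 1/|dx|=2.0000 1/|dy|=1.1547
    cross y-line → (5,1), t=0.7852
    cross x-line → (6,1), t=1.3400
    cross y-line → (6,0), t=1.9399 (wall)
  → r_5 = 1.9399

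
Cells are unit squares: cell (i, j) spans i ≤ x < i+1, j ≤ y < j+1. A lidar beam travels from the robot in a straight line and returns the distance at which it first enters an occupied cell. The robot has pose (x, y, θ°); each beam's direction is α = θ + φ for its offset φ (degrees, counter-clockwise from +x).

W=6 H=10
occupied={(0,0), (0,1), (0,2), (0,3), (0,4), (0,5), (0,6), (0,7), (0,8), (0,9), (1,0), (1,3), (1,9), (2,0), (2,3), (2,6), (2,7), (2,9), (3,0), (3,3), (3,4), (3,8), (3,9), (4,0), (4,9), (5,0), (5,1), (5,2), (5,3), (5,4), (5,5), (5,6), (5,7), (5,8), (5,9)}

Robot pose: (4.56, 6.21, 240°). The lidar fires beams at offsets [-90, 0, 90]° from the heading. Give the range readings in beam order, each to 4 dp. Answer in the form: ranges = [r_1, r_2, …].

beam 1: φ=-90°, α=150°
  direction (-0.8660, 0.5000); cell (4,6); t to first gridline: x 0.6466, y 1.5800 (then +1.1547 / +2.0000)
    (3,6) via x @ 0.6466
    (3,7) via y @ 1.5800
    (2,7) via x @ 1.8013  # hit
  → r_1 = 1.8013
beam 2: φ=0°, α=240°
  direction (-0.5000, -0.8660); cell (4,6); t to first gridline: x 1.1200, y 0.2425 (then +2.0000 / +1.1547)
    (4,5) via y @ 0.2425
    (3,5) via x @ 1.1200
    (3,4) via y @ 1.3972  # hit
  → r_2 = 1.3972
beam 3: φ=90°, α=330°
  direction (0.8660, -0.5000); cell (4,6); t to first gridline: x 0.5081, y 0.4200 (then +1.1547 / +2.0000)
    (4,5) via y @ 0.4200
    (5,5) via x @ 0.5081  # hit
  → r_3 = 0.5081

ranges = [1.8013, 1.3972, 0.5081]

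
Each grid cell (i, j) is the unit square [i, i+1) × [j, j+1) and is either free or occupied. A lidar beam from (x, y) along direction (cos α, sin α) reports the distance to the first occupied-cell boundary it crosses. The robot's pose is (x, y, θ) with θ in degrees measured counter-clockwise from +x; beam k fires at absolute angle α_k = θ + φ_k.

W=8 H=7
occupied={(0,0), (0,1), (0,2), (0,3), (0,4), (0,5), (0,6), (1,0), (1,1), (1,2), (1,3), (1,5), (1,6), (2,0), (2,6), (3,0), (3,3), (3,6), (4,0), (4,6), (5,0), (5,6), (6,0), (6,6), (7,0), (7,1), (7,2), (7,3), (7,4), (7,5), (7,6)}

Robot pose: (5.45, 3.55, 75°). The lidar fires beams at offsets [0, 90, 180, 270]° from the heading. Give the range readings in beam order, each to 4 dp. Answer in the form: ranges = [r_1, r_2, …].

ranges = [2.5364, 1.5012, 2.6400, 1.6047]

beam 1: φ=0°, α=75°
  d=(0.2588,0.9659)  start (5,3)  tX=2.1250 tY=0.4659  stride 1/|dx|=3.8637 1/|dy|=1.0353
    cross y-line → (5,4), t=0.4659
    cross y-line → (5,5), t=1.5012
    cross x-line → (6,5), t=2.1250
    cross y-line → (6,6), t=2.5364 (wall)
  → r_1 = 2.5364
beam 2: φ=90°, α=165°
  d=(-0.9659,0.2588)  start (5,3)  tX=0.4659 tY=1.7387  stride 1/|dx|=1.0353 1/|dy|=3.8637
    cross x-line → (4,3), t=0.4659
    cross x-line → (3,3), t=1.5012 (wall)
  → r_2 = 1.5012
beam 3: φ=180°, α=255°
  d=(-0.2588,-0.9659)  start (5,3)  tX=1.7387 tY=0.5694  stride 1/|dx|=3.8637 1/|dy|=1.0353
    cross y-line → (5,2), t=0.5694
    cross y-line → (5,1), t=1.6047
    cross x-line → (4,1), t=1.7387
    cross y-line → (4,0), t=2.6400 (wall)
  → r_3 = 2.6400
beam 4: φ=270°, α=345°
  d=(0.9659,-0.2588)  start (5,3)  tX=0.5694 tY=2.1250  stride 1/|dx|=1.0353 1/|dy|=3.8637
    cross x-line → (6,3), t=0.5694
    cross x-line → (7,3), t=1.6047 (wall)
  → r_4 = 1.6047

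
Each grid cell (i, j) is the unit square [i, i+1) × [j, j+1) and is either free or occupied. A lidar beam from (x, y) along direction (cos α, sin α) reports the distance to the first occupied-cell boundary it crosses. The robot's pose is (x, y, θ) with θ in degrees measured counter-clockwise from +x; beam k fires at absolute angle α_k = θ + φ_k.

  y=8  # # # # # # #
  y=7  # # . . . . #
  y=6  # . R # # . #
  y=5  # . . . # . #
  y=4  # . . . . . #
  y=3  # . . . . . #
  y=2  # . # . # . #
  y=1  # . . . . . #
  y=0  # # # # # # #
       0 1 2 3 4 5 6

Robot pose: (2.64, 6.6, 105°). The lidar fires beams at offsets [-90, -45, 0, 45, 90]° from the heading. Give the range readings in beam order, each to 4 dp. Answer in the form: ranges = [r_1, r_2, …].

beam 1: φ=-90°, α=15°
  dir = (cos 15°, sin 15°) = (0.9659, 0.2588); from cell (2,6)
  next x-line at t=0.3727, next y-line at t=1.5455; Δt_x=1.0353, Δt_y=3.8637
    x: enter (3,6) at t=0.3727 ← occupied
  → r_1 = 0.3727
beam 2: φ=-45°, α=60°
  dir = (cos 60°, sin 60°) = (0.5000, 0.8660); from cell (2,6)
  next x-line at t=0.7200, next y-line at t=0.4619; Δt_x=2.0000, Δt_y=1.1547
    y: enter (2,7) at t=0.4619
    x: enter (3,7) at t=0.7200
    y: enter (3,8) at t=1.6166 ← occupied
  → r_2 = 1.6166
beam 3: φ=0°, α=105°
  dir = (cos 105°, sin 105°) = (-0.2588, 0.9659); from cell (2,6)
  next x-line at t=2.4728, next y-line at t=0.4141; Δt_x=3.8637, Δt_y=1.0353
    y: enter (2,7) at t=0.4141
    y: enter (2,8) at t=1.4494 ← occupied
  → r_3 = 1.4494
beam 4: φ=45°, α=150°
  dir = (cos 150°, sin 150°) = (-0.8660, 0.5000); from cell (2,6)
  next x-line at t=0.7390, next y-line at t=0.8000; Δt_x=1.1547, Δt_y=2.0000
    x: enter (1,6) at t=0.7390
    y: enter (1,7) at t=0.8000 ← occupied
  → r_4 = 0.8000
beam 5: φ=90°, α=195°
  dir = (cos 195°, sin 195°) = (-0.9659, -0.2588); from cell (2,6)
  next x-line at t=0.6626, next y-line at t=2.3182; Δt_x=1.0353, Δt_y=3.8637
    x: enter (1,6) at t=0.6626
    x: enter (0,6) at t=1.6979 ← occupied
  → r_5 = 1.6979

ranges = [0.3727, 1.6166, 1.4494, 0.8000, 1.6979]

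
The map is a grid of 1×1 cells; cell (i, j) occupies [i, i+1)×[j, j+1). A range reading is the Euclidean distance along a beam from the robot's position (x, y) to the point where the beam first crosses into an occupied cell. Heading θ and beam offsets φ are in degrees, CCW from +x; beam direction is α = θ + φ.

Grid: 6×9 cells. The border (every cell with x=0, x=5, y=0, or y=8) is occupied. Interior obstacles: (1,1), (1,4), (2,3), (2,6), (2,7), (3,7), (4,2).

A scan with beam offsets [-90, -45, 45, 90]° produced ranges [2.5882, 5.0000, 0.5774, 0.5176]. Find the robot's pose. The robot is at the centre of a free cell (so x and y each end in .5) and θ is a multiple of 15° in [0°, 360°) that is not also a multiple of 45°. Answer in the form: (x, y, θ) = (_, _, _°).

(x, y, θ) = (4.5, 5.5, 285°)

Enumerate (i+0.5, j+0.5, θ) over the 21 free cells and 16 admissible headings. For each, cast all 4 beams and compare to the given ranges.
  (4.5, 1.5, 60°): beam 1 = 0.5774 ≠ 2.5882 ✗
  (2.5, 5.5, 150°): beam 1 = 0.5774 ≠ 2.5882 ✗
  (4.5, 7.5, 300°): beam 1 = 0.5774 ≠ 2.5882 ✗
  (4.5, 5.5, 75°): beam 1 = 0.5176 ≠ 2.5882 ✗
  (1.5, 7.5, 300°): beam 1 = 0.5774 ≠ 2.5882 ✗
  …
  (4.5, 5.5, 285°): r_1=2.5882, r_2=5.0000, r_3=0.5774, r_4=0.5176 — all match ✓
No second candidate reproduces the full scan.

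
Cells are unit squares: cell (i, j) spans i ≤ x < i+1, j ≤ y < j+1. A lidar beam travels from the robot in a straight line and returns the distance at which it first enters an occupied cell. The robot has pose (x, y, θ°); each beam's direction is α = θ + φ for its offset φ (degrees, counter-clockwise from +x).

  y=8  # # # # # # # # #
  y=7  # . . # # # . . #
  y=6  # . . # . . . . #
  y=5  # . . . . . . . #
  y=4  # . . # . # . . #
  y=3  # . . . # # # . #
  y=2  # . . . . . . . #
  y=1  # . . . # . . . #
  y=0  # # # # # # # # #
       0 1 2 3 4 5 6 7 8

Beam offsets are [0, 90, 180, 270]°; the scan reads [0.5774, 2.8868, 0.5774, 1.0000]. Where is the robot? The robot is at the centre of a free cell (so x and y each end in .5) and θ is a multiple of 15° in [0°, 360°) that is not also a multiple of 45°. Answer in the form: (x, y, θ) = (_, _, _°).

(x, y, θ) = (7.5, 3.5, 150°)

Candidates: 39 free-cell centres × 16 headings = 624 poses. Raycast each; keep the one whose scan matches to 4 dp.
  (6.5, 6.5, 210°): beam 1 = 3.0000 ≠ 0.5774 ✗
  (2.5, 4.5, 255°): beam 1 = 3.6235 ≠ 0.5774 ✗
  (4.5, 6.5, 285°): beam 1 = 1.9319 ≠ 0.5774 ✗
  (5.5, 6.5, 330°): beam 1 = 2.8868 ≠ 0.5774 ✗
  …
  (7.5, 3.5, 150°): r_1=0.5774, r_2=2.8868, r_3=0.5774, r_4=1.0000 — all match ✓
Unique over the lattice → pose = (7.5, 3.5, 150°).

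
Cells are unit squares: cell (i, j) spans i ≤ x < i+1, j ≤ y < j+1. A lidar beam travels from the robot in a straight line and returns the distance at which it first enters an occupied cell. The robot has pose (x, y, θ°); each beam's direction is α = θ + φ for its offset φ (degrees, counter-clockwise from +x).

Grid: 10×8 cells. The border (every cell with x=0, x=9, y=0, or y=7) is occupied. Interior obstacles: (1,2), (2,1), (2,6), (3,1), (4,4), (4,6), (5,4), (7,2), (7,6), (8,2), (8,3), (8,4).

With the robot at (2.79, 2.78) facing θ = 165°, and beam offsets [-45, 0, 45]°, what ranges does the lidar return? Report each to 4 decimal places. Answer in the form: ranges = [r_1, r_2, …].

ranges = [3.5800, 0.8179, 0.9122]

beam 1: φ=-45°, α=120°
  direction (-0.5000, 0.8660); cell (2,2); t to first gridline: x 1.5800, y 0.2540 (then +2.0000 / +1.1547)
    (2,3) via y @ 0.2540
    (2,4) via y @ 1.4087
    (1,4) via x @ 1.5800
    (1,5) via y @ 2.5634
    (0,5) via x @ 3.5800  # hit
  → r_1 = 3.5800
beam 2: φ=0°, α=165°
  direction (-0.9659, 0.2588); cell (2,2); t to first gridline: x 0.8179, y 0.8500 (then +1.0353 / +3.8637)
    (1,2) via x @ 0.8179  # hit
  → r_2 = 0.8179
beam 3: φ=45°, α=210°
  direction (-0.8660, -0.5000); cell (2,2); t to first gridline: x 0.9122, y 1.5600 (then +1.1547 / +2.0000)
    (1,2) via x @ 0.9122  # hit
  → r_3 = 0.9122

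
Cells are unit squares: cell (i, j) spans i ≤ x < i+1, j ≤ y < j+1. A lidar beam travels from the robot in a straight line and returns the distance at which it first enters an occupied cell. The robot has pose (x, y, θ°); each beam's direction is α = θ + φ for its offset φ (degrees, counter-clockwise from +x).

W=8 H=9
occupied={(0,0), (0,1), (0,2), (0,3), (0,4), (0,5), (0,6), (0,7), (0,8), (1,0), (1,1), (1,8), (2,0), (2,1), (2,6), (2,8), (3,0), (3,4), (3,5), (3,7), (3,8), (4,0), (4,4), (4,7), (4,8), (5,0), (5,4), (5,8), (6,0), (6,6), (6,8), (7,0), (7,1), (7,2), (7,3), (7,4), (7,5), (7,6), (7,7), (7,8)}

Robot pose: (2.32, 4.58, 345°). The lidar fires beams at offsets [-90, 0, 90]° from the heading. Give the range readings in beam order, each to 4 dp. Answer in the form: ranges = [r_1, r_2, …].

ranges = [2.6710, 0.7040, 1.4701]

beam 1: φ=-90°, α=255°
  cosα=-0.2588 sinα=-0.9659 | (2,4) | tMaxX 1.2364 tMaxY 0.6005 | tΔX 3.8637 tΔY 1.0353
    t=0.6005 [y] (2,3)
    t=1.2364 [x] (1,3)
    t=1.6357 [y] (1,2)
    t=2.6710 [y] (1,1) — stop
  → r_1 = 2.6710
beam 2: φ=0°, α=345°
  cosα=0.9659 sinα=-0.2588 | (2,4) | tMaxX 0.7040 tMaxY 2.2409 | tΔX 1.0353 tΔY 3.8637
    t=0.7040 [x] (3,4) — stop
  → r_2 = 0.7040
beam 3: φ=90°, α=75°
  cosα=0.2588 sinα=0.9659 | (2,4) | tMaxX 2.6273 tMaxY 0.4348 | tΔX 3.8637 tΔY 1.0353
    t=0.4348 [y] (2,5)
    t=1.4701 [y] (2,6) — stop
  → r_3 = 1.4701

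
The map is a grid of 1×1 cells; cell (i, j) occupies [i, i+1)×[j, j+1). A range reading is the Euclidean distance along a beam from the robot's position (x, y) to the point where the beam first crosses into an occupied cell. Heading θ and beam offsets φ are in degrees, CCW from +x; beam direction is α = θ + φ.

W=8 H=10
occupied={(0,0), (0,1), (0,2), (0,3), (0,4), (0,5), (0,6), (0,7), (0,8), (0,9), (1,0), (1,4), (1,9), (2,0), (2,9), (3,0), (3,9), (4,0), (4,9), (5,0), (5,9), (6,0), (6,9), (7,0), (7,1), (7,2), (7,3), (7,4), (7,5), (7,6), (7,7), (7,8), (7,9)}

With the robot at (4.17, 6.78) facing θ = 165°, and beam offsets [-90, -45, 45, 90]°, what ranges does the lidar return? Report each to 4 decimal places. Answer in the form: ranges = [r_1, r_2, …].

beam 1: φ=-90°, α=75°
  dir = (cos 75°, sin 75°) = (0.2588, 0.9659); from cell (4,6)
  next x-line at t=3.2069, next y-line at t=0.2278; Δt_x=3.8637, Δt_y=1.0353
    y: enter (4,7) at t=0.2278
    y: enter (4,8) at t=1.2630
    y: enter (4,9) at t=2.2983 ← occupied
  → r_1 = 2.2983
beam 2: φ=-45°, α=120°
  dir = (cos 120°, sin 120°) = (-0.5000, 0.8660); from cell (4,6)
  next x-line at t=0.3400, next y-line at t=0.2540; Δt_x=2.0000, Δt_y=1.1547
    y: enter (4,7) at t=0.2540
    x: enter (3,7) at t=0.3400
    y: enter (3,8) at t=1.4087
    x: enter (2,8) at t=2.3400
    y: enter (2,9) at t=2.5634 ← occupied
  → r_2 = 2.5634
beam 3: φ=45°, α=210°
  dir = (cos 210°, sin 210°) = (-0.8660, -0.5000); from cell (4,6)
  next x-line at t=0.1963, next y-line at t=1.5600; Δt_x=1.1547, Δt_y=2.0000
    x: enter (3,6) at t=0.1963
    x: enter (2,6) at t=1.3510
    y: enter (2,5) at t=1.5600
    x: enter (1,5) at t=2.5057
    y: enter (1,4) at t=3.5600 ← occupied
  → r_3 = 3.5600
beam 4: φ=90°, α=255°
  dir = (cos 255°, sin 255°) = (-0.2588, -0.9659); from cell (4,6)
  next x-line at t=0.6568, next y-line at t=0.8075; Δt_x=3.8637, Δt_y=1.0353
    x: enter (3,6) at t=0.6568
    y: enter (3,5) at t=0.8075
    y: enter (3,4) at t=1.8428
    y: enter (3,3) at t=2.8781
    y: enter (3,2) at t=3.9133
    x: enter (2,2) at t=4.5205
    y: enter (2,1) at t=4.9486
    y: enter (2,0) at t=5.9839 ← occupied
  → r_4 = 5.9839

ranges = [2.2983, 2.5634, 3.5600, 5.9839]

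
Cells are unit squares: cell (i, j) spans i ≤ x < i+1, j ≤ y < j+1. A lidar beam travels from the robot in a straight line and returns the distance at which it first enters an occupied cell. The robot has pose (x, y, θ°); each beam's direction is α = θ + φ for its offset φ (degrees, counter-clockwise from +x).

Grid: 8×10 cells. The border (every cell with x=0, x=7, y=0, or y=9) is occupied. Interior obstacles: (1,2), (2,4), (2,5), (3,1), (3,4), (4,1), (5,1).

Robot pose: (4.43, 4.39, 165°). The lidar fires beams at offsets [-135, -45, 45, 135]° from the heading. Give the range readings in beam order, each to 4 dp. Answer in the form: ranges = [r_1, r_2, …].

ranges = [2.9676, 5.3232, 0.4965, 2.7597]

beam 1: φ=-135°, α=30°
  cosα=0.8660 sinα=0.5000 | (4,4) | tMaxX 0.6582 tMaxY 1.2200 | tΔX 1.1547 tΔY 2.0000
    t=0.6582 [x] (5,4)
    t=1.2200 [y] (5,5)
    t=1.8129 [x] (6,5)
    t=2.9676 [x] (7,5) — stop
  → r_1 = 2.9676
beam 2: φ=-45°, α=120°
  cosα=-0.5000 sinα=0.8660 | (4,4) | tMaxX 0.8600 tMaxY 0.7044 | tΔX 2.0000 tΔY 1.1547
    t=0.7044 [y] (4,5)
    t=0.8600 [x] (3,5)
    t=1.8591 [y] (3,6)
    t=2.8600 [x] (2,6)
    t=3.0138 [y] (2,7)
    t=4.1685 [y] (2,8)
    t=4.8600 [x] (1,8)
    t=5.3232 [y] (1,9) — stop
  → r_2 = 5.3232
beam 3: φ=45°, α=210°
  cosα=-0.8660 sinα=-0.5000 | (4,4) | tMaxX 0.4965 tMaxY 0.7800 | tΔX 1.1547 tΔY 2.0000
    t=0.4965 [x] (3,4) — stop
  → r_3 = 0.4965
beam 4: φ=135°, α=300°
  cosα=0.5000 sinα=-0.8660 | (4,4) | tMaxX 1.1400 tMaxY 0.4503 | tΔX 2.0000 tΔY 1.1547
    t=0.4503 [y] (4,3)
    t=1.1400 [x] (5,3)
    t=1.6050 [y] (5,2)
    t=2.7597 [y] (5,1) — stop
  → r_4 = 2.7597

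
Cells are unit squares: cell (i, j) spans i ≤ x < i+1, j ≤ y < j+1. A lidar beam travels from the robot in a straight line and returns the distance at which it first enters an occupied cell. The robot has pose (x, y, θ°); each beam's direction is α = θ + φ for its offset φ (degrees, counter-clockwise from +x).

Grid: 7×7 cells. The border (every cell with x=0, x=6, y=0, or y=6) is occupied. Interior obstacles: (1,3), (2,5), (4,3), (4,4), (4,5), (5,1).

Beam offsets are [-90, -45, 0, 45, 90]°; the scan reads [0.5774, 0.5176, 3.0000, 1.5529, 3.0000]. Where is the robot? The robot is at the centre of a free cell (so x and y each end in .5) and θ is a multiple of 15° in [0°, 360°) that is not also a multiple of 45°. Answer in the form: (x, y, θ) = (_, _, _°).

Enumerate (i+0.5, j+0.5, θ) over the 19 free cells and 16 admissible headings. For each, cast all 5 beams and compare to the given ranges.
  (2.5, 3.5, 240°): beam 3 = 2.8868 ≠ 3.0000 ✗
  (4.5, 2.5, 120°): beam 1 = 1.7321 ≠ 0.5774 ✗
  (4.5, 2.5, 75°): beam 1 = 1.5529 ≠ 0.5774 ✗
  (1.5, 2.5, 150°): beam 3 = 0.5774 ≠ 3.0000 ✗
  …
  (4.5, 1.5, 60°): r_1=0.5774, r_2=0.5176, r_3=3.0000, r_4=1.5529, r_5=3.0000 — all match ✓
Only this pose fits every beam.

(x, y, θ) = (4.5, 1.5, 60°)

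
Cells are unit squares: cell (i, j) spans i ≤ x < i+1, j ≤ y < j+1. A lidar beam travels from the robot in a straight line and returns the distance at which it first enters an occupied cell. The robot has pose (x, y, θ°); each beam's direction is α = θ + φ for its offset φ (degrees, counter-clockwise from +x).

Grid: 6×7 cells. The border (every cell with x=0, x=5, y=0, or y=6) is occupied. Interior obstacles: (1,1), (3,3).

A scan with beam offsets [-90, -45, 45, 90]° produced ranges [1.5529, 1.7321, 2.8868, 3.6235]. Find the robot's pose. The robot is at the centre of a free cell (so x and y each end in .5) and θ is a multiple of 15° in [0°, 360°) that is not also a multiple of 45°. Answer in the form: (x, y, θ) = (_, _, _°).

The pose lattice has 18·16 = 288 candidates. Test each by forward raycasting.
  (3.5, 2.5, 105°): beam 2 = 0.5774 ≠ 1.7321 ✗
  (3.5, 5.5, 15°): beam 3 = 0.5774 ≠ 2.8868 ✗
  (4.5, 1.5, 120°): beam 1 = 0.5774 ≠ 1.5529 ✗
  …
  (2.5, 4.5, 195°): r_1=1.5529, r_2=1.7321, r_3=2.8868, r_4=3.6235 — all match ✓
Unique over the lattice → pose = (2.5, 4.5, 195°).

(x, y, θ) = (2.5, 4.5, 195°)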